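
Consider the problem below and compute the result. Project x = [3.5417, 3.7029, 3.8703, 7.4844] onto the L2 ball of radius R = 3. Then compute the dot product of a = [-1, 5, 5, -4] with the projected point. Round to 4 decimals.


Step 1: Compute ||x|| (intermediates to 6 decimals).
||x|| = sqrt(3.5417^2 + 3.7029^2 + 3.8703^2 + 7.4844^2) = 9.861571
Step 2: Project.
Since ||x|| > R, scale = R/||x|| = 3/9.861571 = 0.304211, proj(x) = scale * x
proj(x) = [1.077424, 1.126463, 1.177388, 2.276837]
Step 3: Dot product.
a^T * proj(x) = -1*1.077424 + 5*1.126463 + 5*1.177388 - 4*2.276837 = 1.3345


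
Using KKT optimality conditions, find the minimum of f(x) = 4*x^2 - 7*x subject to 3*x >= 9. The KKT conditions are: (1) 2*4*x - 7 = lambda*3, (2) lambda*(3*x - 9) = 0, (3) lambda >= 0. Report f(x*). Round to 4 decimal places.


Step 1: Try lambda = 0 (constraint inactive).
x_unc = 7/(2*4) = 0.875
Check: 3*0.875 = 2.625 < 9 -- violated!
Step 2: Constraint must be active: 3*x = 9
x* = 9/3 = 3.0
lambda = (2*4*3.0 - 7)/3 = 5.6667
Step 3: Compute optimal value.
f(x*) = 4*3.0^2 - 7*3.0 = 15.0


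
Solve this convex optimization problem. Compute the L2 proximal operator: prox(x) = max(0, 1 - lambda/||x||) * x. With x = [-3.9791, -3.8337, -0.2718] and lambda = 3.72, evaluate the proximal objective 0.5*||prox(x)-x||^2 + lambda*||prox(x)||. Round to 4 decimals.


Step 1: Compute ||x||.
||x|| = 5.5321
Step 2: Compute scaling factor.
scale = max(0, 1 - 3.72/5.5321) = 0.3276
Step 3: prox(x) = [-1.3034, -1.2558, -0.089]
||prox(x)|| = 1.8121
Step 4: Proximal objective.
0.5*||prox-x||^2 = 6.9192
lambda*||prox|| = 6.741
Total = 13.6603


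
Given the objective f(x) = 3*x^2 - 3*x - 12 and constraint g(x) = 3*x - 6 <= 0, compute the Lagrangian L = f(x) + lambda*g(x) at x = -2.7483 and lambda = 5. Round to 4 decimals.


Step 1: Evaluate f(x).
f(-2.7483) = 3*(-2.7483)^2 - 3*(-2.7483) - 12 = 18.9044
Step 2: Evaluate g(x).
g(-2.7483) = 3*-2.7483 - 6 = -14.2449
Step 3: Compute Lagrangian.
L = 18.9044 + 5*-14.2449 = -52.3201


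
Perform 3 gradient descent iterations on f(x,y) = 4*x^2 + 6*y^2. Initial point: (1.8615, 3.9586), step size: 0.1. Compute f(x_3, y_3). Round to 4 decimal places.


Gradient descent on f(x,y) = 4*x^2 + 6*y^2.
Starting point: (1.8615, 3.9586), alpha = 0.1
Step 1: grad_x = 2*4*1.8615 = 14.892, grad_y = 2*6*3.9586 = 47.5032
  x_1 = 1.8615 - 0.1*14.892 = 0.3723
  y_1 = 3.9586 - 0.1*47.5032 = -0.7917
Step 2: grad_x = 2*4*0.3723 = 2.9784, grad_y = 2*6*-0.7917 = -9.5006
  x_2 = 0.3723 - 0.1*2.9784 = 0.0745
  y_2 = -0.7917 - 0.1*-9.5006 = 0.1583
Step 3: grad_x = 2*4*0.0745 = 0.5957, grad_y = 2*6*0.1583 = 1.9001
  x_3 = 0.0745 - 0.1*0.5957 = 0.0149
  y_3 = 0.1583 - 0.1*1.9001 = -0.0317
f(0.0149, -0.0317) = 4*0.0149^2 + 6*(-0.0317)^2 = 0.0069


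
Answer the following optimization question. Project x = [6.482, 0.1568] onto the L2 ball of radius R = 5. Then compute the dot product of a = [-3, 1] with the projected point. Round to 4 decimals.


Step 1: Compute ||x|| (intermediates to 6 decimals).
||x|| = sqrt(6.482^2 + 0.1568^2) = 6.483896
Step 2: Project.
Since ||x|| > R, scale = R/||x|| = 5/6.483896 = 0.771141, proj(x) = scale * x
proj(x) = [4.998536, 0.120915]
Step 3: Dot product.
a^T * proj(x) = -3*4.998536 + 1*0.120915 = -14.8747


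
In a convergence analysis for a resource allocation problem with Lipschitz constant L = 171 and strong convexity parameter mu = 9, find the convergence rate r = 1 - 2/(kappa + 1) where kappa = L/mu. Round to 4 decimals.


Step 1: Compute the condition number.
kappa = L/mu = 171/9 = 19.0
Step 2: Compute the convergence rate.
r = 1 - 2/(kappa + 1) = 1 - 2*mu/(L + mu) = (L - mu)/(L + mu) = 162/180 = 0.9


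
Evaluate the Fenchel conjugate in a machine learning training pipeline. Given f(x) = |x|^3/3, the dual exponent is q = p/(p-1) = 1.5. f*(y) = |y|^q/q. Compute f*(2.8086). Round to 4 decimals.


The conjugate exponent q satisfies 1/p + 1/q = 1.
p = 3, so q = 3/(3 - 1) = 1.5
|y|^q = 2.8086^1.5 = 4.7069
f*(2.8086) = 4.7069 / 1.5 = 3.1379


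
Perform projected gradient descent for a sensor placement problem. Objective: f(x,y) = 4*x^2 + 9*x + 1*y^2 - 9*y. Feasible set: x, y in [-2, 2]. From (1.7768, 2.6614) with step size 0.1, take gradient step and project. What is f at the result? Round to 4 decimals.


Step 1: Compute gradient at (1.7768, 2.6614).
grad_x = 2*4*1.7768 + 9 = 23.2144
grad_y = 2*1*2.6614 - 9 = -3.6772
Step 2: Gradient step.
x_raw = 1.7768 - 0.1*23.2144 = -0.5446
y_raw = 2.6614 - 0.1*-3.6772 = 3.0291
Step 3: Project onto [-2, 2].
x_proj = clip(-0.5446) = -0.5446
y_proj = clip(3.0291) = 2.0
Step 4: Evaluate f.
f(-0.5446, 2.0) = -17.7152


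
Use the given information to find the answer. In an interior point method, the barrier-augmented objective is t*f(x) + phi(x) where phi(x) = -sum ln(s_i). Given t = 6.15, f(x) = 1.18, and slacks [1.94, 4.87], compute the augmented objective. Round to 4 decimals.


Step 1: Compute log-barrier.
ln values: [0.6627, 1.5831]
phi = -(0.6627 + 1.5831) = -2.2458
Step 2: Compute augmented objective.
t*f(x) = 6.15*1.18 = 7.257
Total = 7.257 - 2.2458 = 5.0112


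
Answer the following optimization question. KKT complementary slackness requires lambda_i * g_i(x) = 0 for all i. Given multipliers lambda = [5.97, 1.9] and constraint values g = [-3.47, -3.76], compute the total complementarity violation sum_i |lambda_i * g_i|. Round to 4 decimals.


KKT complementary slackness check:
lambda_1 * g_1 = 5.97 * -3.47 = -20.7159
lambda_2 * g_2 = 1.9 * -3.76 = -7.144
Total violation = 20.7159 + 7.144 = 27.8599


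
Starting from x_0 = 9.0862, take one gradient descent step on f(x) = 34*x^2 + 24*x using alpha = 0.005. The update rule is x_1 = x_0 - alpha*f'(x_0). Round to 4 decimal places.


We compute the gradient at x_0 and apply the update.
f'(x) = 68*x + 24
f'(9.0862) = 68*9.0862 + 24 = 641.8616
x_1 = 9.0862 - 0.005*641.8616 = 5.8769


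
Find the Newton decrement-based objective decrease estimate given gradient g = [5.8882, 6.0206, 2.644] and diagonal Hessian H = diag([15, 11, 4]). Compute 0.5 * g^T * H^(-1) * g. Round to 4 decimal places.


Step 1: H is diagonal, so H^(-1) * g = [0.3925, 0.5473, 0.661].
Step 2: g^T H^(-1) g = sum_i g_i^2 / H_ii
  = (5.8882)^2/15 + (6.0206)^2/11 + (2.644)^2/4
  = 2.3114 + 3.2952 + 1.7477 = 7.3543
Step 3: Objective decrease = 0.5 * g^T H^(-1) g = 3.6772


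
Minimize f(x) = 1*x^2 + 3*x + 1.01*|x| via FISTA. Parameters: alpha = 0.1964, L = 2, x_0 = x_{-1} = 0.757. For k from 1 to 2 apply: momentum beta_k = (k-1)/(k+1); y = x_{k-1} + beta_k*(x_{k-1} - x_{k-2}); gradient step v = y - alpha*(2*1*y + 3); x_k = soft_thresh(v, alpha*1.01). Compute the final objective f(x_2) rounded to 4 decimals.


FISTA on f(x) = 1*x^2 + 3*x + 1.01*|x|
L = 2, alpha = 0.1964
Iteration 1: beta = 0.0, y = 0.757 + 0.0*(0.757 - 0.757) = 0.757
  grad(y) = 4.514, v = y - alpha*grad = -0.1295
  prox(v) = soft_thresh(-0.1295, 0.1984) = 0.0
Iteration 2: beta = 0.3333, y = 0.0 + 0.3333*(0.0 - 0.757) = -0.2523
  grad(y) = 2.4953, v = y - alpha*grad = -0.7424
  prox(v) = soft_thresh(-0.7424, 0.1984) = -0.5441
f(x_2) = 1*(-0.5441)^2 + 3*(-0.5441) + 1.01*|-0.5441| = -0.7867


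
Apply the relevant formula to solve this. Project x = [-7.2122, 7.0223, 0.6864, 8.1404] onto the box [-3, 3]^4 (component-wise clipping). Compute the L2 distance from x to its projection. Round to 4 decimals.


Project each component onto [-3, 3].
clip(-7.2122) = -3.0, clip(7.0223) = 3.0, clip(0.6864) = 0.6864, clip(8.1404) = 3.0
Projection = [-3.0, 3.0, 0.6864, 3.0]
Squared diffs: [17.7426, 16.1789, 0.0, 26.4237]
Distance = sqrt(60.3452) = 7.7682


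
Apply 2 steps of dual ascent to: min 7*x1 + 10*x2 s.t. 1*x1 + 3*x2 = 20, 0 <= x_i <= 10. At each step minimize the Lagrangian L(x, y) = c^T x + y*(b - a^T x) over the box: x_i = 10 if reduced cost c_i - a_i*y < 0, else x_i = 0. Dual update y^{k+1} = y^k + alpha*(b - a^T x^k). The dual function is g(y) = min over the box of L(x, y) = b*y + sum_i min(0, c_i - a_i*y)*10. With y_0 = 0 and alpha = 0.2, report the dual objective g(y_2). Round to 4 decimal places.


Dual ascent for LP: min 7*x1 + 10*x2, 1*x1 + 3*x2 = 20, 0 <= x_i <= 10
Step 1: y^k = 0.0, reduced costs: (7.0, 10.0)
  x^k = (0.0, 0.0), subgradient = b - a^T x = 20.0
  y^{k+1} = 0.0 + 0.2*20.0 = 4.0
Step 2: y^k = 4.0, reduced costs: (3.0, -2.0)
  x^k = (0.0, 10.0), subgradient = b - a^T x = -10.0
  y^{k+1} = 4.0 + 0.2*-10.0 = 2.0
Dual objective at y_2 = 2.0: reduced costs (5.0, 4.0), box minimizer x = (0.0, 0.0)
g(y_2) = b*y + (c1 - a1*y)*x1 + (c2 - a2*y)*x2 = 20*2.0 + 5.0*0.0 + 4.0*0.0 = 40.0 + 0.0 + 0.0 = 40.0


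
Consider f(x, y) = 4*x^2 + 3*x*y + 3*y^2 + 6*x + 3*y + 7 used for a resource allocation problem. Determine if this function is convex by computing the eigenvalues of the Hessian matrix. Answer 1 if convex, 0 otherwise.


The Hessian of f(x,y) = 4*x^2 + 3*x*y + 3*y^2 + 6*x + 3*y + 7 is:
H = [[8, 3], [3, 6]]
Trace = 8 + 6 = 14
Determinant = 8*6 - (3)^2 = 39
Discriminant = (14)^2 - 4*39 = 40.0
Eigenvalues: lambda_1 = 3.8377, lambda_2 = 10.1623
The function is convex.

1


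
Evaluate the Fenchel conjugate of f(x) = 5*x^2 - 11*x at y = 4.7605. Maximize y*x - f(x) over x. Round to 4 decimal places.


f*(y) = sup_x {y*x - a*x^2 - b*x} = sup_x {(y-b)*x - a*x^2}
FOC: (y - b) - 2a*x = 0 => x* = (y - b)/(2a)
x* = (4.7605 + 11)/(2*5) = 1.5761
f*(4.7605) = (y-b)^2/(4a) = (4.7605 + 11)^2/(4*5)
= 248.3934/20 = 12.4197


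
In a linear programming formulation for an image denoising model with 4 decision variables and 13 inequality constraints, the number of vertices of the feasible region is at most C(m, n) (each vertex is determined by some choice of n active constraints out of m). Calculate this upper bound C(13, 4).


Each vertex corresponds to some choice of n active constraints out of m, so the number of vertices is at most C(m, n) = m! / (n!(m-n)!).
m = 13, n = 4
Numerator: 13 * 12 * 11 * 10
Denominator: 4! = 24
C(13, 4) = 715


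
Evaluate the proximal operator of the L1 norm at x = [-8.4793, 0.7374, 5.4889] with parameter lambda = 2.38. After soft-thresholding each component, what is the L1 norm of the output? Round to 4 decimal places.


Soft-thresholding with lambda = 2.38:
prox(-8.4793) = sign(-8.4793)*max(|-8.4793| - 2.38, 0) = -6.0993
prox(0.7374) = sign(0.7374)*max(|0.7374| - 2.38, 0) = 0.0
prox(5.4889) = sign(5.4889)*max(|5.4889| - 2.38, 0) = 3.1089
prox(x) = [-6.0993, 0.0, 3.1089]
||prox(x)||_1 = 6.0993 + 0.0 + 3.1089 = 9.2082


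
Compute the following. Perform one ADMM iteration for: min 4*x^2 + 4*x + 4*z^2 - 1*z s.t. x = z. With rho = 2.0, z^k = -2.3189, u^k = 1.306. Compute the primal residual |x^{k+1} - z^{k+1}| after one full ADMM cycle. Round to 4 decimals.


ADMM iteration with rho = 2.0, z^k = -2.3189, u^k = 1.306
Step 1: x-update.
Minimize 4*x^2 + 4*x + (2.0/2)*(x + 2.3189 + 1.306)^2
FOC: (2*4 + 2.0)*x = -4 + 2.0*(-2.3189 - 1.306)
x^{k+1} = -1.125
Step 2: z-update.
Minimize 4*z^2 - 1*z + (2.0/2)*(-1.125 - z + 1.306)^2
FOC: (2*4 + 2.0)*z = 1 + 2.0*(-1.125 + 1.306)
z^{k+1} = 0.1362
Step 3: u-update.
u^{k+1} = 1.306 - 1.125 - 0.1362 = 0.0448
Step 4: Primal residual = |-1.125 - 0.1362| = 1.2612


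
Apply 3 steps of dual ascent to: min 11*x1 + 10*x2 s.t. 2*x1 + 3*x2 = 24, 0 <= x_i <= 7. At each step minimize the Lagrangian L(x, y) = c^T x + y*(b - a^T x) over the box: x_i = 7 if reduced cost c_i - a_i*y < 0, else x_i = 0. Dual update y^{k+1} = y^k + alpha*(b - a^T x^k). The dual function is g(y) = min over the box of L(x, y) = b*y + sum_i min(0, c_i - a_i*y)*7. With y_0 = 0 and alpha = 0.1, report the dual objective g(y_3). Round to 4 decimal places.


Dual ascent for LP: min 11*x1 + 10*x2, 2*x1 + 3*x2 = 24, 0 <= x_i <= 7
Step 1: y^k = 0.0, reduced costs: (11.0, 10.0)
  x^k = (0.0, 0.0), subgradient = b - a^T x = 24.0
  y^{k+1} = 0.0 + 0.1*24.0 = 2.4
Step 2: y^k = 2.4, reduced costs: (6.2, 2.8)
  x^k = (0.0, 0.0), subgradient = b - a^T x = 24.0
  y^{k+1} = 2.4 + 0.1*24.0 = 4.8
Step 3: y^k = 4.8, reduced costs: (1.4, -4.4)
  x^k = (0.0, 7.0), subgradient = b - a^T x = 3.0
  y^{k+1} = 4.8 + 0.1*3.0 = 5.1
Dual objective at y_3 = 5.1: reduced costs (0.8, -5.3), box minimizer x = (0.0, 7.0)
g(y_3) = b*y + (c1 - a1*y)*x1 + (c2 - a2*y)*x2 = 24*5.1 + 0.8*0.0 + (-5.3)*7.0 = 122.4 + 0.0 - 37.1 = 85.3


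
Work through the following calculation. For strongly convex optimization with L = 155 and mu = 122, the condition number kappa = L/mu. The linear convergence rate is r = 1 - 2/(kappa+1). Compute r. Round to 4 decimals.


Step 1: Compute the condition number.
kappa = L/mu = 155/122 = 1.2705
Step 2: Compute the convergence rate.
r = 1 - 2/(kappa + 1) = 1 - 2*mu/(L + mu) = (L - mu)/(L + mu) = 33/277 = 0.1191


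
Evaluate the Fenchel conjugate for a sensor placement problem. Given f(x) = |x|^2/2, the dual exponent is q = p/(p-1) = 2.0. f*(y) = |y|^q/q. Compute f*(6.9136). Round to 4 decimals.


The conjugate exponent q satisfies 1/p + 1/q = 1.
p = 2, so q = 2/(2 - 1) = 2.0
|y|^q = 6.9136^2.0 = 47.7979
f*(6.9136) = 47.7979 / 2.0 = 23.8989


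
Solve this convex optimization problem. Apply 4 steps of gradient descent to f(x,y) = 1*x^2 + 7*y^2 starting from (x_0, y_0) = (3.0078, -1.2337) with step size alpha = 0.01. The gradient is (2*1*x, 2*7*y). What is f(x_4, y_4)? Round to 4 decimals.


Gradient descent on f(x,y) = 1*x^2 + 7*y^2.
Starting point: (3.0078, -1.2337), alpha = 0.01
Step 1: grad_x = 2*1*3.0078 = 6.0156, grad_y = 2*7*-1.2337 = -17.2718
  x_1 = 3.0078 - 0.01*6.0156 = 2.9476
  y_1 = -1.2337 - 0.01*-17.2718 = -1.061
Step 2: grad_x = 2*1*2.9476 = 5.8953, grad_y = 2*7*-1.061 = -14.8537
  x_2 = 2.9476 - 0.01*5.8953 = 2.8887
  y_2 = -1.061 - 0.01*-14.8537 = -0.9124
Step 3: grad_x = 2*1*2.8887 = 5.7774, grad_y = 2*7*-0.9124 = -12.7742
  x_3 = 2.8887 - 0.01*5.7774 = 2.8309
  y_3 = -0.9124 - 0.01*-12.7742 = -0.7847
Step 4: grad_x = 2*1*2.8309 = 5.6618, grad_y = 2*7*-0.7847 = -10.9858
  x_4 = 2.8309 - 0.01*5.6618 = 2.7743
  y_4 = -0.7847 - 0.01*-10.9858 = -0.6748
f(2.7743, -0.6748) = 1*2.7743^2 + 7*(-0.6748)^2 = 10.8846


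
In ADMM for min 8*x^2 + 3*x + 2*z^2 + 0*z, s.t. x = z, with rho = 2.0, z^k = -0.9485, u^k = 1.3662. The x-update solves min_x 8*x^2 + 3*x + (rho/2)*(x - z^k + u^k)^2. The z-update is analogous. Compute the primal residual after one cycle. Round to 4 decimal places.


ADMM iteration with rho = 2.0, z^k = -0.9485, u^k = 1.3662
Step 1: x-update.
Minimize 8*x^2 + 3*x + (2.0/2)*(x + 0.9485 + 1.3662)^2
FOC: (2*8 + 2.0)*x = -3 + 2.0*(-0.9485 - 1.3662)
x^{k+1} = -0.4239
Step 2: z-update.
Minimize 2*z^2 + 0*z + (2.0/2)*(-0.4239 - z + 1.3662)^2
FOC: (2*2 + 2.0)*z = 0 + 2.0*(-0.4239 + 1.3662)
z^{k+1} = 0.3141
Step 3: u-update.
u^{k+1} = 1.3662 - 0.4239 - 0.3141 = 0.6282
Step 4: Primal residual = |-0.4239 - 0.3141| = 0.738


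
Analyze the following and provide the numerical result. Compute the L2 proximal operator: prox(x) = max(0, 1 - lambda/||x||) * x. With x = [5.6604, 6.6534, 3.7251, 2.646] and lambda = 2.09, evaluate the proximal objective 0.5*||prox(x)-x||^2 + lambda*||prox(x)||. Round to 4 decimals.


Step 1: Compute ||x||.
||x|| = 9.8583
Step 2: Compute scaling factor.
scale = max(0, 1 - 2.09/9.8583) = 0.788
Step 3: prox(x) = [4.4604, 5.2428, 2.9354, 2.085]
||prox(x)|| = 7.7683
Step 4: Proximal objective.
0.5*||prox-x||^2 = 2.1841
lambda*||prox|| = 16.2357
Total = 18.4197


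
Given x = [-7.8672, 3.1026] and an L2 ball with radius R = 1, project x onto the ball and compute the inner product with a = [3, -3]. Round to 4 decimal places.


Step 1: Compute ||x|| (intermediates to 6 decimals).
||x|| = sqrt((-7.8672)^2 + 3.1026^2) = 8.456888
Step 2: Project.
Since ||x|| > R, scale = R/||x|| = 1/8.456888 = 0.118247, proj(x) = scale * x
proj(x) = [-0.930273, 0.366873]
Step 3: Dot product.
a^T * proj(x) = 3*(-0.930273) - 3*0.366873 = -3.8914


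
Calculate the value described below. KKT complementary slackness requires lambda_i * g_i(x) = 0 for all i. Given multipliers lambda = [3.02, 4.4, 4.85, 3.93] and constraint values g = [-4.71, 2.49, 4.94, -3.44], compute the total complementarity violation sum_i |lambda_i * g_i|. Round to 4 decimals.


KKT complementary slackness check:
lambda_1 * g_1 = 3.02 * -4.71 = -14.2242
lambda_2 * g_2 = 4.4 * 2.49 = 10.956
lambda_3 * g_3 = 4.85 * 4.94 = 23.959
lambda_4 * g_4 = 3.93 * -3.44 = -13.5192
Total violation = 14.2242 + 10.956 + 23.959 + 13.5192 = 62.6584


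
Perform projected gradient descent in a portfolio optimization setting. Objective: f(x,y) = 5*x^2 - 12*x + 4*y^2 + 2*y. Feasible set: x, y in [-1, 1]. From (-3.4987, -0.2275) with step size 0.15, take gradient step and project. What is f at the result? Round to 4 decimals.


Step 1: Compute gradient at (-3.4987, -0.2275).
grad_x = 2*5*-3.4987 - 12 = -46.987
grad_y = 2*4*-0.2275 + 2 = 0.18
Step 2: Gradient step.
x_raw = -3.4987 - 0.15*-46.987 = 3.5494
y_raw = -0.2275 - 0.15*0.18 = -0.2545
Step 3: Project onto [-1, 1].
x_proj = clip(3.5494) = 1.0
y_proj = clip(-0.2545) = -0.2545
Step 4: Evaluate f.
f(1.0, -0.2545) = -7.2499


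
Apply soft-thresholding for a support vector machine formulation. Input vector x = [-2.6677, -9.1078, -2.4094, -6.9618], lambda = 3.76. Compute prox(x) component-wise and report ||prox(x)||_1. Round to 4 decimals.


Soft-thresholding with lambda = 3.76:
prox(-2.6677) = sign(-2.6677)*max(|-2.6677| - 3.76, 0) = 0.0
prox(-9.1078) = sign(-9.1078)*max(|-9.1078| - 3.76, 0) = -5.3478
prox(-2.4094) = sign(-2.4094)*max(|-2.4094| - 3.76, 0) = 0.0
prox(-6.9618) = sign(-6.9618)*max(|-6.9618| - 3.76, 0) = -3.2018
prox(x) = [0.0, -5.3478, 0.0, -3.2018]
||prox(x)||_1 = 0.0 + 5.3478 + 0.0 + 3.2018 = 8.5496


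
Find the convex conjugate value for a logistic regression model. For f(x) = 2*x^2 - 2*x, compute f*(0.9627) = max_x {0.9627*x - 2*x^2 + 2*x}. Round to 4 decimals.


f*(y) = sup_x {y*x - a*x^2 - b*x} = sup_x {(y-b)*x - a*x^2}
FOC: (y - b) - 2a*x = 0 => x* = (y - b)/(2a)
x* = (0.9627 + 2)/(2*2) = 0.7407
f*(0.9627) = (y-b)^2/(4a) = (0.9627 + 2)^2/(4*2)
= 8.7776/8 = 1.0972


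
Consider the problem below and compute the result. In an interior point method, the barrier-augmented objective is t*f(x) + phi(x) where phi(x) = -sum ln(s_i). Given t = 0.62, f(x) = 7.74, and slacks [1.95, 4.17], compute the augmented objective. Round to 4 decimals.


Step 1: Compute log-barrier.
ln values: [0.6678, 1.4279]
phi = -(0.6678 + 1.4279) = -2.0957
Step 2: Compute augmented objective.
t*f(x) = 0.62*7.74 = 4.7988
Total = 4.7988 - 2.0957 = 2.7031


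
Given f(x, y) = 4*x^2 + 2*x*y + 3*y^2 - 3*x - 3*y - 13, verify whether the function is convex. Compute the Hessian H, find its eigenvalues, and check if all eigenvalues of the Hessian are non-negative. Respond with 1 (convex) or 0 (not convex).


The Hessian of f(x,y) = 4*x^2 + 2*x*y + 3*y^2 - 3*x - 3*y - 13 is:
H = [[8, 2], [2, 6]]
Trace = 8 + 6 = 14
Determinant = 8*6 - (2)^2 = 44
Discriminant = (14)^2 - 4*44 = 20.0
Eigenvalues: lambda_1 = 4.7639, lambda_2 = 9.2361
The function is convex.

1


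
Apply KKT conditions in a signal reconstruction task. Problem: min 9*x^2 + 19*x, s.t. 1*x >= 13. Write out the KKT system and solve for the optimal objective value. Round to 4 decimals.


Step 1: Try lambda = 0 (constraint inactive).
x_unc = -19/(2*9) = -1.0556
Check: 1*-1.0556 = -1.0556 < 13 -- violated!
Step 2: Constraint must be active: 1*x = 13
x* = 13/1 = 13.0
lambda = (2*9*13.0 + 19)/1 = 253.0
Step 3: Compute optimal value.
f(x*) = 9*13.0^2 + 19*13.0 = 1768.0


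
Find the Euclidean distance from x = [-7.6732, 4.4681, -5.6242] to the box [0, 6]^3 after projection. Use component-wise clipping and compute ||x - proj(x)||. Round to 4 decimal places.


Project each component onto [0, 6].
clip(-7.6732) = 0.0, clip(4.4681) = 4.4681, clip(-5.6242) = 0.0
Projection = [0.0, 4.4681, 0.0]
Squared diffs: [58.878, 0.0, 31.6316]
Distance = sqrt(90.5096) = 9.5137


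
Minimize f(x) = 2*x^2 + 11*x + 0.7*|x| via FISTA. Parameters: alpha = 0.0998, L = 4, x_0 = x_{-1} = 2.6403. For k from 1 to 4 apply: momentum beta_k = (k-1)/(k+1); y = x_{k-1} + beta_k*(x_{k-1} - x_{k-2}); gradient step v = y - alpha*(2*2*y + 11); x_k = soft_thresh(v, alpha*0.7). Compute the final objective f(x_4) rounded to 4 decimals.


FISTA on f(x) = 2*x^2 + 11*x + 0.7*|x|
L = 4, alpha = 0.0998
Iteration 1: beta = 0.0, y = 2.6403 + 0.0*(2.6403 - 2.6403) = 2.6403
  grad(y) = 21.5612, v = y - alpha*grad = 0.4885
  prox(v) = soft_thresh(0.4885, 0.0699) = 0.4186
Iteration 2: beta = 0.3333, y = 0.4186 + 0.3333*(0.4186 - 2.6403) = -0.3219
  grad(y) = 9.7123, v = y - alpha*grad = -1.2912
  prox(v) = soft_thresh(-1.2912, 0.0699) = -1.2214
Iteration 3: beta = 0.5, y = -1.2214 + 0.5*(-1.2214 - 0.4186) = -2.0413
  grad(y) = 2.8346, v = y - alpha*grad = -2.3242
  prox(v) = soft_thresh(-2.3242, 0.0699) = -2.2544
Iteration 4: beta = 0.6, y = -2.2544 + 0.6*(-2.2544 + 1.2214) = -2.8742
  grad(y) = -0.4968, v = y - alpha*grad = -2.8246
  prox(v) = soft_thresh(-2.8246, 0.0699) = -2.7548
f(x_4) = 2*(-2.7548)^2 + 11*(-2.7548) + 0.7*|-2.7548| = -13.1966


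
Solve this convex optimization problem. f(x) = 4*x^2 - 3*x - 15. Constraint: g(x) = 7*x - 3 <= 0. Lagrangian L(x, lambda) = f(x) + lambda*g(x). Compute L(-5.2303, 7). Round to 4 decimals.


Step 1: Evaluate f(x).
f(-5.2303) = 4*(-5.2303)^2 - 3*(-5.2303) - 15 = 110.1151
Step 2: Evaluate g(x).
g(-5.2303) = 7*-5.2303 - 3 = -39.6121
Step 3: Compute Lagrangian.
L = 110.1151 + 7*-39.6121 = -167.1696


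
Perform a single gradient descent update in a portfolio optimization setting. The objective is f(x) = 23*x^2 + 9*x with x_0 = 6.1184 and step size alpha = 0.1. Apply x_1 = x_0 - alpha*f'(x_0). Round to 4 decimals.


We compute the gradient at x_0 and apply the update.
f'(x) = 46*x + 9
f'(6.1184) = 46*6.1184 + 9 = 290.4464
x_1 = 6.1184 - 0.1*290.4464 = -22.9262


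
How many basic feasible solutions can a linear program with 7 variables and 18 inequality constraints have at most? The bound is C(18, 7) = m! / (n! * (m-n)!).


Each vertex corresponds to some choice of n active constraints out of m, so the number of vertices is at most C(m, n) = m! / (n!(m-n)!).
m = 18, n = 7
Numerator: 18 * 17 * 16 * 15 * 14 * 13 * 12
Denominator: 7! = 5040
C(18, 7) = 31824


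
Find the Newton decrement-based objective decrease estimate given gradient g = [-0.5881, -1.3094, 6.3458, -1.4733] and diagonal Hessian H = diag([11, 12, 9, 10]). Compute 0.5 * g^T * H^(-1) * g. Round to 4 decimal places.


Step 1: H is diagonal, so H^(-1) * g = [-0.0535, -0.1091, 0.7051, -0.1473].
Step 2: g^T H^(-1) g = sum_i g_i^2 / H_ii
  = (-0.5881)^2/11 + (-1.3094)^2/12 + (6.3458)^2/9 + (-1.4733)^2/10
  = 0.0314 + 0.1429 + 4.4744 + 0.2171 = 4.8657
Step 3: Objective decrease = 0.5 * g^T H^(-1) g = 2.4329


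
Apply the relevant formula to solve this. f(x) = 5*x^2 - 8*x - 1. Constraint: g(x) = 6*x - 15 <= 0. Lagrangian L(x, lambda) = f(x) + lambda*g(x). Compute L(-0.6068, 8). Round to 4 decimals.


Step 1: Evaluate f(x).
f(-0.6068) = 5*(-0.6068)^2 - 8*(-0.6068) - 1 = 5.6954
Step 2: Evaluate g(x).
g(-0.6068) = 6*-0.6068 - 15 = -18.6408
Step 3: Compute Lagrangian.
L = 5.6954 + 8*-18.6408 = -143.431


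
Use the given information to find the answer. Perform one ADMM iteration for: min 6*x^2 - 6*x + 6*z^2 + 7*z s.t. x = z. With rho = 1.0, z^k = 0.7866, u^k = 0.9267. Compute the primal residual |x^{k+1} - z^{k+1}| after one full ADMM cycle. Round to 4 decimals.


ADMM iteration with rho = 1.0, z^k = 0.7866, u^k = 0.9267
Step 1: x-update.
Minimize 6*x^2 - 6*x + (1.0/2)*(x - 0.7866 + 0.9267)^2
FOC: (2*6 + 1.0)*x = 6 + 1.0*(0.7866 - 0.9267)
x^{k+1} = 0.4508
Step 2: z-update.
Minimize 6*z^2 + 7*z + (1.0/2)*(0.4508 - z + 0.9267)^2
FOC: (2*6 + 1.0)*z = -7 + 1.0*(0.4508 + 0.9267)
z^{k+1} = -0.4325
Step 3: u-update.
u^{k+1} = 0.9267 + 0.4508 + 0.4325 = 1.81
Step 4: Primal residual = |0.4508 + 0.4325| = 0.8833


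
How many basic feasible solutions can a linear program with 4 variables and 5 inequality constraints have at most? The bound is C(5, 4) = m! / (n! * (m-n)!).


Each vertex corresponds to some choice of n active constraints out of m, so the number of vertices is at most C(m, n) = m! / (n!(m-n)!).
m = 5, n = 4
Numerator: 5 * 4 * 3 * 2
Denominator: 4! = 24
C(5, 4) = 5


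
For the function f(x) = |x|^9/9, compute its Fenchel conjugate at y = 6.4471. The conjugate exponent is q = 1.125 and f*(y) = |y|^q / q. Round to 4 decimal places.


The conjugate exponent q satisfies 1/p + 1/q = 1.
p = 9, so q = 9/(9 - 1) = 1.125
|y|^q = 6.4471^1.125 = 8.1383
f*(6.4471) = 8.1383 / 1.125 = 7.2341


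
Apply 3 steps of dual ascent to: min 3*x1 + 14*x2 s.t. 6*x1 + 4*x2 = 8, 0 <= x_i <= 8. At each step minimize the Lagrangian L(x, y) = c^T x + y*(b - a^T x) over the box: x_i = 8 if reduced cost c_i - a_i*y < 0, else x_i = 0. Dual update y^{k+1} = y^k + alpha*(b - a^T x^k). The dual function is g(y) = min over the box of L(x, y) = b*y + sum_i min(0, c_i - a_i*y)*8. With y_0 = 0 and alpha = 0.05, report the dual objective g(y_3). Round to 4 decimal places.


Dual ascent for LP: min 3*x1 + 14*x2, 6*x1 + 4*x2 = 8, 0 <= x_i <= 8
Step 1: y^k = 0.0, reduced costs: (3.0, 14.0)
  x^k = (0.0, 0.0), subgradient = b - a^T x = 8.0
  y^{k+1} = 0.0 + 0.05*8.0 = 0.4
Step 2: y^k = 0.4, reduced costs: (0.6, 12.4)
  x^k = (0.0, 0.0), subgradient = b - a^T x = 8.0
  y^{k+1} = 0.4 + 0.05*8.0 = 0.8
Step 3: y^k = 0.8, reduced costs: (-1.8, 10.8)
  x^k = (8.0, 0.0), subgradient = b - a^T x = -40.0
  y^{k+1} = 0.8 + 0.05*-40.0 = -1.2
Dual objective at y_3 = -1.2: reduced costs (10.2, 18.8), box minimizer x = (0.0, 0.0)
g(y_3) = b*y + (c1 - a1*y)*x1 + (c2 - a2*y)*x2 = 8*(-1.2) + 10.2*0.0 + 18.8*0.0 = -9.6 + 0.0 + 0.0 = -9.6


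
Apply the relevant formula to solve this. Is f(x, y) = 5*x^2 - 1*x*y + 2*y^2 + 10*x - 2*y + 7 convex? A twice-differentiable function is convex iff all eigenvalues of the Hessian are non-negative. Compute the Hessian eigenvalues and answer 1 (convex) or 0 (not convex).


The Hessian of f(x,y) = 5*x^2 - 1*x*y + 2*y^2 + 10*x - 2*y + 7 is:
H = [[10, -1], [-1, 4]]
Trace = 10 + 4 = 14
Determinant = 10*4 - (-1)^2 = 39
Discriminant = (14)^2 - 4*39 = 40.0
Eigenvalues: lambda_1 = 3.8377, lambda_2 = 10.1623
The function is convex.

1


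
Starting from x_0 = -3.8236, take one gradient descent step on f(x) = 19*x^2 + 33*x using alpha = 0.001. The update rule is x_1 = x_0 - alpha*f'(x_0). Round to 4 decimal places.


We compute the gradient at x_0 and apply the update.
f'(x) = 38*x + 33
f'(-3.8236) = 38*-3.8236 + 33 = -112.2968
x_1 = -3.8236 - 0.001*-112.2968 = -3.7113


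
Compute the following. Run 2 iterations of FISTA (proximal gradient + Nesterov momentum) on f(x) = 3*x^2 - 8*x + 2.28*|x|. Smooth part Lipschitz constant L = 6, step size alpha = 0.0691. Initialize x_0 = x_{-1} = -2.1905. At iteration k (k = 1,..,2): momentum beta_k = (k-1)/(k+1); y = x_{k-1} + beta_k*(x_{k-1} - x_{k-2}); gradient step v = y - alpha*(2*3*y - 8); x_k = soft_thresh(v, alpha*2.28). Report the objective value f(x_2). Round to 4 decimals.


FISTA on f(x) = 3*x^2 - 8*x + 2.28*|x|
L = 6, alpha = 0.0691
Iteration 1: beta = 0.0, y = -2.1905 + 0.0*(-2.1905 + 2.1905) = -2.1905
  grad(y) = -21.143, v = y - alpha*grad = -0.7295
  prox(v) = soft_thresh(-0.7295, 0.1575) = -0.572
Iteration 2: beta = 0.3333, y = -0.572 + 0.3333*(-0.572 + 2.1905) = -0.0325
  grad(y) = -8.1948, v = y - alpha*grad = 0.5338
  prox(v) = soft_thresh(0.5338, 0.1575) = 0.3762
f(x_2) = 3*0.3762^2 - 8*0.3762 + 2.28*|0.3762| = -1.7275


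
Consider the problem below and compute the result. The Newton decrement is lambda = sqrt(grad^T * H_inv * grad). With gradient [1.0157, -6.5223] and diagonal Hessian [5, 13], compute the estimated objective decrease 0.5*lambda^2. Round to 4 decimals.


Step 1: H is diagonal, so H^(-1) * g = [0.2031, -0.5017].
Step 2: g^T H^(-1) g = sum_i g_i^2 / H_ii
  = (1.0157)^2/5 + (-6.5223)^2/13
  = 0.2063 + 3.2723 = 3.4787
Step 3: Objective decrease = 0.5 * g^T H^(-1) g = 1.7393


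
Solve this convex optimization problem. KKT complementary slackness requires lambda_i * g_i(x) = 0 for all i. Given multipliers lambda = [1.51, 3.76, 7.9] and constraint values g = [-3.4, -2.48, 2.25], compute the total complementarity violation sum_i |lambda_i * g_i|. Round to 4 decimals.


KKT complementary slackness check:
lambda_1 * g_1 = 1.51 * -3.4 = -5.134
lambda_2 * g_2 = 3.76 * -2.48 = -9.3248
lambda_3 * g_3 = 7.9 * 2.25 = 17.775
Total violation = 5.134 + 9.3248 + 17.775 = 32.2338


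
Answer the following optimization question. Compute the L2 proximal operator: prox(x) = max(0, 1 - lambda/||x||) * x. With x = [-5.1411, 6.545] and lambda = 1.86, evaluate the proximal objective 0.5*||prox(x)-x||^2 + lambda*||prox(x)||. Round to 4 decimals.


Step 1: Compute ||x||.
||x|| = 8.3227
Step 2: Compute scaling factor.
scale = max(0, 1 - 1.86/8.3227) = 0.7765
Step 3: prox(x) = [-3.9921, 5.0823]
||prox(x)|| = 6.4627
Step 4: Proximal objective.
0.5*||prox-x||^2 = 1.7298
lambda*||prox|| = 12.0206
Total = 13.7505


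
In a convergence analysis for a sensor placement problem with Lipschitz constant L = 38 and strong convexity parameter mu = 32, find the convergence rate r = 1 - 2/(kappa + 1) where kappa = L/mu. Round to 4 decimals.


Step 1: Compute the condition number.
kappa = L/mu = 38/32 = 1.1875
Step 2: Compute the convergence rate.
r = 1 - 2/(kappa + 1) = 1 - 2*mu/(L + mu) = (L - mu)/(L + mu) = 6/70 = 0.0857


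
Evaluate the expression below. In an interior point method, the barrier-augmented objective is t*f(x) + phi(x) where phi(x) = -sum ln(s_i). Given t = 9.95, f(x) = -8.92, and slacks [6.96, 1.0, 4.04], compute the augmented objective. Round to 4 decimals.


Step 1: Compute log-barrier.
ln values: [1.9402, 0.0, 1.3962]
phi = -(1.9402 + 0.0 + 1.3962) = -3.3364
Step 2: Compute augmented objective.
t*f(x) = 9.95*-8.92 = -88.754
Total = -88.754 - 3.3364 = -92.0904


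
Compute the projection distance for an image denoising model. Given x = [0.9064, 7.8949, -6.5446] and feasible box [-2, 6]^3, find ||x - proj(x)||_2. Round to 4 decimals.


Project each component onto [-2, 6].
clip(0.9064) = 0.9064, clip(7.8949) = 6.0, clip(-6.5446) = -2.0
Projection = [0.9064, 6.0, -2.0]
Squared diffs: [0.0, 3.5906, 20.6534]
Distance = sqrt(24.244) = 4.9238


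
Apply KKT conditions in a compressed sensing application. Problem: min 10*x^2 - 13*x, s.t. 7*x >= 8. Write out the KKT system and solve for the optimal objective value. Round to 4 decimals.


Step 1: Try lambda = 0 (constraint inactive).
x_unc = 13/(2*10) = 0.65
Check: 7*0.65 = 4.55 < 8 -- violated!
Step 2: Constraint must be active: 7*x = 8
x* = 8/7 = 1.1429 (rounded; the exact value 8/7 is used below)
lambda = (2*10*(8/7) - 13)/7 = 1.4082
Step 3: Compute optimal value.
f(x*) = 10*(8/7)^2 - 13*(8/7) = -1.7959


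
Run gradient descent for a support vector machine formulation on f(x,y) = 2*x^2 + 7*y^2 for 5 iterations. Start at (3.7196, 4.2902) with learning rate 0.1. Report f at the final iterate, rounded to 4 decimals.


Gradient descent on f(x,y) = 2*x^2 + 7*y^2.
Starting point: (3.7196, 4.2902), alpha = 0.1
Step 1: grad_x = 2*2*3.7196 = 14.8784, grad_y = 2*7*4.2902 = 60.0628
  x_1 = 3.7196 - 0.1*14.8784 = 2.2318
  y_1 = 4.2902 - 0.1*60.0628 = -1.7161
Step 2: grad_x = 2*2*2.2318 = 8.927, grad_y = 2*7*-1.7161 = -24.0251
  x_2 = 2.2318 - 0.1*8.927 = 1.3391
  y_2 = -1.7161 - 0.1*-24.0251 = 0.6864
Step 3: grad_x = 2*2*1.3391 = 5.3562, grad_y = 2*7*0.6864 = 9.61
  x_3 = 1.3391 - 0.1*5.3562 = 0.8034
  y_3 = 0.6864 - 0.1*9.61 = -0.2746
Step 4: grad_x = 2*2*0.8034 = 3.2137, grad_y = 2*7*-0.2746 = -3.844
  x_4 = 0.8034 - 0.1*3.2137 = 0.4821
  y_4 = -0.2746 - 0.1*-3.844 = 0.1098
Step 5: grad_x = 2*2*0.4821 = 1.9282, grad_y = 2*7*0.1098 = 1.5376
  x_5 = 0.4821 - 0.1*1.9282 = 0.2892
  y_5 = 0.1098 - 0.1*1.5376 = -0.0439
f(0.2892, -0.0439) = 2*0.2892^2 + 7*(-0.0439)^2 = 0.1808


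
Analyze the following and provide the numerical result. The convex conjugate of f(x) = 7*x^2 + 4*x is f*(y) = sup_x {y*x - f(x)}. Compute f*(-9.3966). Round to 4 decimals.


f*(y) = sup_x {y*x - a*x^2 - b*x} = sup_x {(y-b)*x - a*x^2}
FOC: (y - b) - 2a*x = 0 => x* = (y - b)/(2a)
x* = (-9.3966 - 4)/(2*7) = -0.9569
f*(-9.3966) = (y-b)^2/(4a) = (-9.3966 - 4)^2/(4*7)
= 179.4689/28 = 6.4096


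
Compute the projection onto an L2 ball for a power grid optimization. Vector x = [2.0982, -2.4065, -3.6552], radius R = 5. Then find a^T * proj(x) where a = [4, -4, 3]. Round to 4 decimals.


Step 1: Compute ||x|| (intermediates to 6 decimals).
||x|| = sqrt(2.0982^2 + (-2.4065)^2 + (-3.6552)^2) = 4.853264
Step 2: Project.
Since ||x|| <= R, proj = x (no scaling needed).
proj(x) = [2.0982, -2.4065, -3.6552]
Step 3: Dot product.
a^T * proj(x) = 4*2.0982 - 4*(-2.4065) + 3*(-3.6552) = 7.0532


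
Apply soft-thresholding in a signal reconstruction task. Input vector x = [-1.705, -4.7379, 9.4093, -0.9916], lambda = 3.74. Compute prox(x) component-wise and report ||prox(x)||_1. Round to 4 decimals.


Soft-thresholding with lambda = 3.74:
prox(-1.705) = sign(-1.705)*max(|-1.705| - 3.74, 0) = 0.0
prox(-4.7379) = sign(-4.7379)*max(|-4.7379| - 3.74, 0) = -0.9979
prox(9.4093) = sign(9.4093)*max(|9.4093| - 3.74, 0) = 5.6693
prox(-0.9916) = sign(-0.9916)*max(|-0.9916| - 3.74, 0) = 0.0
prox(x) = [0.0, -0.9979, 5.6693, 0.0]
||prox(x)||_1 = 0.0 + 0.9979 + 5.6693 + 0.0 = 6.6672


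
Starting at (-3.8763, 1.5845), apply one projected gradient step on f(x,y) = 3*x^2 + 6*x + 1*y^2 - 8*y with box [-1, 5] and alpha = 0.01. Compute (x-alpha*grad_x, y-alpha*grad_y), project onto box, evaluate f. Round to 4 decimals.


Step 1: Compute gradient at (-3.8763, 1.5845).
grad_x = 2*3*-3.8763 + 6 = -17.2578
grad_y = 2*1*1.5845 - 8 = -4.831
Step 2: Gradient step.
x_raw = -3.8763 - 0.01*-17.2578 = -3.7037
y_raw = 1.5845 - 0.01*-4.831 = 1.6328
Step 3: Project onto [-1, 5].
x_proj = clip(-3.7037) = -1.0
y_proj = clip(1.6328) = 1.6328
Step 4: Evaluate f.
f(-1.0, 1.6328) = -13.3964


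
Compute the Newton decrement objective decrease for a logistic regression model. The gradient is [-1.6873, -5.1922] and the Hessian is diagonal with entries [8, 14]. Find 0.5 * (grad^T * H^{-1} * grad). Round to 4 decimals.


Step 1: H is diagonal, so H^(-1) * g = [-0.2109, -0.3709].
Step 2: g^T H^(-1) g = sum_i g_i^2 / H_ii
  = (-1.6873)^2/8 + (-5.1922)^2/14
  = 0.3559 + 1.9256 = 2.2815
Step 3: Objective decrease = 0.5 * g^T H^(-1) g = 1.1408


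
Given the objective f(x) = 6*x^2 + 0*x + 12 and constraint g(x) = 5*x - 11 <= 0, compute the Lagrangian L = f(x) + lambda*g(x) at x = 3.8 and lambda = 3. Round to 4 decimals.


Step 1: Evaluate f(x).
f(3.8) = 6*3.8^2 + 0*3.8 + 12 = 98.64
Step 2: Evaluate g(x).
g(3.8) = 5*3.8 - 11 = 8.0
Step 3: Compute Lagrangian.
L = 98.64 + 3*8.0 = 122.64


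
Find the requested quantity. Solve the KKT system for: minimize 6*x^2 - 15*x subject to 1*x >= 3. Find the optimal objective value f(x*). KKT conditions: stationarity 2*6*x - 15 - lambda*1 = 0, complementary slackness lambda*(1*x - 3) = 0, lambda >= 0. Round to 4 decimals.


Step 1: Try lambda = 0 (constraint inactive).
x_unc = 15/(2*6) = 1.25
Check: 1*1.25 = 1.25 < 3 -- violated!
Step 2: Constraint must be active: 1*x = 3
x* = 3/1 = 3.0
lambda = (2*6*3.0 - 15)/1 = 21.0
Step 3: Compute optimal value.
f(x*) = 6*3.0^2 - 15*3.0 = 9.0


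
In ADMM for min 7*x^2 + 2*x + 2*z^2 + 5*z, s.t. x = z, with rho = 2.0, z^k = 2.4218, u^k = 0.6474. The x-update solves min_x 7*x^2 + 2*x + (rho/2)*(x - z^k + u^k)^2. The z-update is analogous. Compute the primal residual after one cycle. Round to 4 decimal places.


ADMM iteration with rho = 2.0, z^k = 2.4218, u^k = 0.6474
Step 1: x-update.
Minimize 7*x^2 + 2*x + (2.0/2)*(x - 2.4218 + 0.6474)^2
FOC: (2*7 + 2.0)*x = -2 + 2.0*(2.4218 - 0.6474)
x^{k+1} = 0.0968
Step 2: z-update.
Minimize 2*z^2 + 5*z + (2.0/2)*(0.0968 - z + 0.6474)^2
FOC: (2*2 + 2.0)*z = -5 + 2.0*(0.0968 + 0.6474)
z^{k+1} = -0.5853
Step 3: u-update.
u^{k+1} = 0.6474 + 0.0968 + 0.5853 = 1.3295
Step 4: Primal residual = |0.0968 + 0.5853| = 0.6821


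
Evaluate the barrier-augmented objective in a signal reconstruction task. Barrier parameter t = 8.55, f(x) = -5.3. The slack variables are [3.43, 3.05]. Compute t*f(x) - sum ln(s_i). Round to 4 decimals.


Step 1: Compute log-barrier.
ln values: [1.2326, 1.1151]
phi = -(1.2326 + 1.1151) = -2.3477
Step 2: Compute augmented objective.
t*f(x) = 8.55*-5.3 = -45.315
Total = -45.315 - 2.3477 = -47.6627


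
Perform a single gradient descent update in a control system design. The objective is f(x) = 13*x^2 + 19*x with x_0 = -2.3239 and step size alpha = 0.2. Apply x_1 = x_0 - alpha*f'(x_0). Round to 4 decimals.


We compute the gradient at x_0 and apply the update.
f'(x) = 26*x + 19
f'(-2.3239) = 26*-2.3239 + 19 = -41.4214
x_1 = -2.3239 - 0.2*-41.4214 = 5.9604


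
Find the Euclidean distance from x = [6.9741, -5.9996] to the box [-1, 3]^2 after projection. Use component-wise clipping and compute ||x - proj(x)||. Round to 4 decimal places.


Project each component onto [-1, 3].
clip(6.9741) = 3.0, clip(-5.9996) = -1.0
Projection = [3.0, -1.0]
Squared diffs: [15.7935, 24.996]
Distance = sqrt(40.7895) = 6.3867


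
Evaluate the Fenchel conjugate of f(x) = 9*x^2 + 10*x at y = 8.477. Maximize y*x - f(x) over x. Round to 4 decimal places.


f*(y) = sup_x {y*x - a*x^2 - b*x} = sup_x {(y-b)*x - a*x^2}
FOC: (y - b) - 2a*x = 0 => x* = (y - b)/(2a)
x* = (8.477 - 10)/(2*9) = -0.0846
f*(8.477) = (y-b)^2/(4a) = (8.477 - 10)^2/(4*9)
= 2.3195/36 = 0.0644


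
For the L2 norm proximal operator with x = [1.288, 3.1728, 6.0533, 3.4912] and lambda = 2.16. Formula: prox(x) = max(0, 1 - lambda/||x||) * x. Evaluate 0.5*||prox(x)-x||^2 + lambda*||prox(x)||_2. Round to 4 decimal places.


Step 1: Compute ||x||.
||x|| = 7.7818
Step 2: Compute scaling factor.
scale = max(0, 1 - 2.16/7.7818) = 0.7224
Step 3: prox(x) = [0.9305, 2.2921, 4.3731, 2.5221]
||prox(x)|| = 5.6218
Step 4: Proximal objective.
0.5*||prox-x||^2 = 2.3328
lambda*||prox|| = 12.1431
Total = 14.4759


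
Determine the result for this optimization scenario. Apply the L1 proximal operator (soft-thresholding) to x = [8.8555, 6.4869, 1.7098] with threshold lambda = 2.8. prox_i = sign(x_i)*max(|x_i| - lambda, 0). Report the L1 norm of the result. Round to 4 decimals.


Soft-thresholding with lambda = 2.8:
prox(8.8555) = sign(8.8555)*max(|8.8555| - 2.8, 0) = 6.0555
prox(6.4869) = sign(6.4869)*max(|6.4869| - 2.8, 0) = 3.6869
prox(1.7098) = sign(1.7098)*max(|1.7098| - 2.8, 0) = 0.0
prox(x) = [6.0555, 3.6869, 0.0]
||prox(x)||_1 = 6.0555 + 3.6869 + 0.0 = 9.7424


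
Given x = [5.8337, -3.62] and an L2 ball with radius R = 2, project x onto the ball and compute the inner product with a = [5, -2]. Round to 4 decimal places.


Step 1: Compute ||x|| (intermediates to 6 decimals).
||x|| = sqrt(5.8337^2 + (-3.62)^2) = 6.865599
Step 2: Project.
Since ||x|| > R, scale = R/||x|| = 2/6.865599 = 0.291307, proj(x) = scale * x
proj(x) = [1.699398, -1.054531]
Step 3: Dot product.
a^T * proj(x) = 5*1.699398 - 2*(-1.054531) = 10.6061


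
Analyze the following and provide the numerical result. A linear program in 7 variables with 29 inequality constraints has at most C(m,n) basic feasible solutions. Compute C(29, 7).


Each vertex corresponds to some choice of n active constraints out of m, so the number of vertices is at most C(m, n) = m! / (n!(m-n)!).
m = 29, n = 7
Numerator: 29 * 28 * 27 * 26 * 25 * 24 * 23
Denominator: 7! = 5040
C(29, 7) = 1560780


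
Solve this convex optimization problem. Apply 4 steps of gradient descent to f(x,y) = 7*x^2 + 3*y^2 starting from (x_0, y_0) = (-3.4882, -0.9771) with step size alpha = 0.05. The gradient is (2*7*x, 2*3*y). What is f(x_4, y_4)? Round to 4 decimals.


Gradient descent on f(x,y) = 7*x^2 + 3*y^2.
Starting point: (-3.4882, -0.9771), alpha = 0.05
Step 1: grad_x = 2*7*-3.4882 = -48.8348, grad_y = 2*3*-0.9771 = -5.8626
  x_1 = -3.4882 - 0.05*-48.8348 = -1.0465
  y_1 = -0.9771 - 0.05*-5.8626 = -0.684
Step 2: grad_x = 2*7*-1.0465 = -14.6504, grad_y = 2*3*-0.684 = -4.1038
  x_2 = -1.0465 - 0.05*-14.6504 = -0.3139
  y_2 = -0.684 - 0.05*-4.1038 = -0.4788
Step 3: grad_x = 2*7*-0.3139 = -4.3951, grad_y = 2*3*-0.4788 = -2.8727
  x_3 = -0.3139 - 0.05*-4.3951 = -0.0942
  y_3 = -0.4788 - 0.05*-2.8727 = -0.3351
Step 4: grad_x = 2*7*-0.0942 = -1.3185, grad_y = 2*3*-0.3351 = -2.0109
  x_4 = -0.0942 - 0.05*-1.3185 = -0.0283
  y_4 = -0.3351 - 0.05*-2.0109 = -0.2346
f(-0.0283, -0.2346) = 7*(-0.0283)^2 + 3*(-0.2346)^2 = 0.1707
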